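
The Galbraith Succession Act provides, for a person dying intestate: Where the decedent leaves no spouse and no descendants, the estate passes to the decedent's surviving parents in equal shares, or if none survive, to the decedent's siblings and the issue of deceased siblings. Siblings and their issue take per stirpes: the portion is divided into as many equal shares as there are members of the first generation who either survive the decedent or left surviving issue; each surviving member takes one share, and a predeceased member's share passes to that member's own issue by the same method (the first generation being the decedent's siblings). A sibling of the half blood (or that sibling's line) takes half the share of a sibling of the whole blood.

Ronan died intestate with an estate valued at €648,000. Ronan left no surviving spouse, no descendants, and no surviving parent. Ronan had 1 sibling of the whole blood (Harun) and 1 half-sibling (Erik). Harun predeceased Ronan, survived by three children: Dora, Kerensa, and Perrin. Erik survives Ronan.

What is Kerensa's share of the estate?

The entire €648,000 passes to the siblings and their issue.
Counting each half-blood sibling's line as half a unit, there are 3/2 units in €648,000, so one unit is €432,000. Whole-blood lines (Harun) take €432,000 each; half-blood lines (Erik) take €216,000 each.
Harun's share (€432,000) is divided into 3 shares of €144,000: Dora, Kerensa, and Perrin each take €144,000.

Kerensa receives €144,000.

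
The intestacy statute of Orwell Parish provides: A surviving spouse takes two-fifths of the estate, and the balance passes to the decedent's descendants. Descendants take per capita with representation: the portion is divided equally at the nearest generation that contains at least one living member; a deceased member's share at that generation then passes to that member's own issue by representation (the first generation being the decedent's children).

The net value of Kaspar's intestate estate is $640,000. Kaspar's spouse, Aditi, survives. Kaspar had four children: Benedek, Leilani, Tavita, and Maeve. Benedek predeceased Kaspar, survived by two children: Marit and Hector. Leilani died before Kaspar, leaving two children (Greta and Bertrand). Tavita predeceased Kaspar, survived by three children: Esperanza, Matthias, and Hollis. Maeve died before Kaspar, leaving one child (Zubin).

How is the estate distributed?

Aditi: $256,000; Marit: $48,000; Hector: $48,000; Greta: $48,000; Bertrand: $48,000; Esperanza: $48,000; Matthias: $48,000; Hollis: $48,000; Zubin: $48,000

Aditi takes two-fifths of $640,000 = $256,000. The remaining $384,000 passes to the descendants.
No child survives, so the initial division is made at the grandchildren's generation.
The descendants' portion ($384,000) is divided into 8 shares of $48,000: Marit, Hector, Greta, Bertrand, Esperanza, Matthias, Hollis, and Zubin each take $48,000.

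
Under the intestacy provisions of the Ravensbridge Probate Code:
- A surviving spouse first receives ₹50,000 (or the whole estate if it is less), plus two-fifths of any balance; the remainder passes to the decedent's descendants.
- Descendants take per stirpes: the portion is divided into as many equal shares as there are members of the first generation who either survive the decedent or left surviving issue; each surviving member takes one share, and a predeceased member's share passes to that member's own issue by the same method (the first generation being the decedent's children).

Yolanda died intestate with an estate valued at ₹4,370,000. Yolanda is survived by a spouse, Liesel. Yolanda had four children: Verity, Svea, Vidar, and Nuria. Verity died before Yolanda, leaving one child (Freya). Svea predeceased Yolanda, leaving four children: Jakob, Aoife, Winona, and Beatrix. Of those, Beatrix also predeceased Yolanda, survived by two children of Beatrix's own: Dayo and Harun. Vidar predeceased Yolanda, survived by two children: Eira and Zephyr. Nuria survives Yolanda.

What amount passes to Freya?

Liesel first takes ₹50,000, leaving a balance of ₹4,320,000. Liesel then takes two-fifths of the balance (₹1,728,000), for a total of ₹1,778,000. The remaining ₹2,592,000 passes to the descendants.
The descendants' portion (₹2,592,000) is divided into 4 shares of ₹648,000: Nuria takes ₹648,000; Verity's ₹648,000 share passes to Verity's issue; Svea's ₹648,000 share passes to Svea's issue; Vidar's ₹648,000 share passes to Vidar's issue.
Verity's share (₹648,000) passes entirely to Freya.
Svea's share (₹648,000) is divided into 4 shares of ₹162,000: Jakob, Aoife, and Winona each take ₹162,000; Beatrix's ₹162,000 share passes to Beatrix's issue.
Beatrix's share (₹162,000) is divided into 2 shares of ₹81,000: Dayo and Harun each take ₹81,000.
Vidar's share (₹648,000) is divided into 2 shares of ₹324,000: Eira and Zephyr each take ₹324,000.

Freya receives ₹648,000.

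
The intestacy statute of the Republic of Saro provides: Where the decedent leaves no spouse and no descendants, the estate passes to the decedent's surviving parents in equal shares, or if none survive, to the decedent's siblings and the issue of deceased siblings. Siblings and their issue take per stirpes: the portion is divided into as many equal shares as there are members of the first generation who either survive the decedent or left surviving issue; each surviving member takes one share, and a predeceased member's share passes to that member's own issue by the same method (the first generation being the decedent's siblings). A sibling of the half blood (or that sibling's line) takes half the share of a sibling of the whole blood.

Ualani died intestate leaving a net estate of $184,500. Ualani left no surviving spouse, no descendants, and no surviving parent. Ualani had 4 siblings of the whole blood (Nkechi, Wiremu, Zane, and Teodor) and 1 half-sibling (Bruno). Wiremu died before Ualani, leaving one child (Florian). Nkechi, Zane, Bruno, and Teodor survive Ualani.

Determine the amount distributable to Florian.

The entire $184,500 passes to the siblings and their issue.
Counting each half-blood sibling's line as half a unit, there are 9/2 units in $184,500, so one unit is $41,000. Whole-blood lines (Nkechi, Wiremu, Zane, and Teodor) take $41,000 each; half-blood lines (Bruno) take $20,500 each.
Wiremu's share ($41,000) passes entirely to Florian.

Florian receives $41,000.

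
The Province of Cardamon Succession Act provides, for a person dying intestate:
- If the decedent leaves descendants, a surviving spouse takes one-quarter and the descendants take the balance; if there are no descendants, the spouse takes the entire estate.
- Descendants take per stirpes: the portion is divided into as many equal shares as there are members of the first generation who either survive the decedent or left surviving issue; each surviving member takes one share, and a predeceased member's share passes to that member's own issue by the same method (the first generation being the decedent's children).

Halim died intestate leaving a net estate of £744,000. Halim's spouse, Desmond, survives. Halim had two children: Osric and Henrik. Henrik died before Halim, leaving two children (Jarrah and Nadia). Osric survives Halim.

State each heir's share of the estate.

Desmond: £186,000; Osric: £279,000; Jarrah: £139,500; Nadia: £139,500

Desmond takes one-quarter of £744,000 = £186,000. The remaining £558,000 passes to the descendants.
The descendants' portion (£558,000) is divided into 2 shares of £279,000: Osric takes £279,000; Henrik's £279,000 share passes to Henrik's issue.
Henrik's share (£279,000) is divided into 2 shares of £139,500: Jarrah and Nadia each take £139,500.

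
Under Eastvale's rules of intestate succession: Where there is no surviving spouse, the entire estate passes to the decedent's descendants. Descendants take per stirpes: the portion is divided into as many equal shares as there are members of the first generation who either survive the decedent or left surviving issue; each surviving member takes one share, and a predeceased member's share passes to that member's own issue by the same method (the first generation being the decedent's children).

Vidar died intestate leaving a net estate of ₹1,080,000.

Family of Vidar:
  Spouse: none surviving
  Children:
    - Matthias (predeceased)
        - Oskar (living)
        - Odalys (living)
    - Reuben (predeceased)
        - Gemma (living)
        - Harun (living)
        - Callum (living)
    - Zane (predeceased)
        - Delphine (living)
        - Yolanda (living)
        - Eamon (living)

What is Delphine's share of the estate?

Delphine receives ₹120,000.

The entire ₹1,080,000 passes to the descendants.
That amount (₹1,080,000) is divided into 3 shares of ₹360,000: Matthias's ₹360,000 share passes to Matthias's issue; Reuben's ₹360,000 share passes to Reuben's issue; Zane's ₹360,000 share passes to Zane's issue.
Matthias's share (₹360,000) is divided into 2 shares of ₹180,000: Oskar and Odalys each take ₹180,000.
Reuben's share (₹360,000) is divided into 3 shares of ₹120,000: Gemma, Harun, and Callum each take ₹120,000.
Zane's share (₹360,000) is divided into 3 shares of ₹120,000: Delphine, Yolanda, and Eamon each take ₹120,000.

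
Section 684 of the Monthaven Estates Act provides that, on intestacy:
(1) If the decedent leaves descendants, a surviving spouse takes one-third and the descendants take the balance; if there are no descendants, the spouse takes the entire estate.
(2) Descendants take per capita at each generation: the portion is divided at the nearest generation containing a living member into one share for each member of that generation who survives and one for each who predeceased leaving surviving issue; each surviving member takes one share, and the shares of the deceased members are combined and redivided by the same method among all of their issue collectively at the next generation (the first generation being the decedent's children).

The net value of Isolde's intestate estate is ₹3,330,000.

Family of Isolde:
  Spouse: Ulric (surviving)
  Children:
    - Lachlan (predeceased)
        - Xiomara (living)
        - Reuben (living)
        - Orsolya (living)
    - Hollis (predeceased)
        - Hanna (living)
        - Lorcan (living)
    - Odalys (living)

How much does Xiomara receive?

Xiomara receives ₹296,000.

Ulric takes one-third of ₹3,330,000 = ₹1,110,000. The remaining ₹2,220,000 passes to the descendants.
The descendants' portion (₹2,220,000) is divided at the children's generation into 3 shares of ₹740,000. Odalys takes ₹740,000. The 2 shares of the deceased (Lachlan and Hollis) are combined into a pool of ₹1,480,000.
That pool (₹1,480,000) is divided at the grandchildren's generation equally among Xiomara, Reuben, Orsolya, Hanna, and Lorcan: ₹296,000 each.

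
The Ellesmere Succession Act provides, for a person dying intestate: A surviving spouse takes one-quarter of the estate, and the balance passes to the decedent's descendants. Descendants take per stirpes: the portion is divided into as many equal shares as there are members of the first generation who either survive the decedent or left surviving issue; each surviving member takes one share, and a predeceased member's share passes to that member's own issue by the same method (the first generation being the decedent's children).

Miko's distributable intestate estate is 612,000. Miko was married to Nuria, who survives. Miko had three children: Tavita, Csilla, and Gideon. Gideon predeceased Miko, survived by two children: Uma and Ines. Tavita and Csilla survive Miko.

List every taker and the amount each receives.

Nuria: 153,000; Tavita: 153,000; Csilla: 153,000; Uma: 76,500; Ines: 76,500

Nuria takes one-quarter of 612,000 = 153,000. The remaining 459,000 passes to the descendants.
The descendants' portion (459,000) is divided into 3 shares of 153,000: Tavita and Csilla each take 153,000; Gideon's 153,000 share passes to Gideon's issue.
Gideon's share (153,000) is divided into 2 shares of 76,500: Uma and Ines each take 76,500.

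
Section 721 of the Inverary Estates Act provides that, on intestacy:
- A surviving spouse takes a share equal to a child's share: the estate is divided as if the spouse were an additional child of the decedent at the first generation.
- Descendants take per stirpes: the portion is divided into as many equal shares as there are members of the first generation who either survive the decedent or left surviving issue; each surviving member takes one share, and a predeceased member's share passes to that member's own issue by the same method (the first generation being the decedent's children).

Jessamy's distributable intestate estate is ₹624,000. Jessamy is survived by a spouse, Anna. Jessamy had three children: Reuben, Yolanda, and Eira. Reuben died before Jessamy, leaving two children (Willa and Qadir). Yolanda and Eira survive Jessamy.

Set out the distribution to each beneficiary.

The spouse counts as an additional share at the children's level, so there are 4 primary shares of ₹156,000. Anna takes one such share (₹156,000).
The children's combined portion (₹468,000) is divided into 3 shares of ₹156,000: Yolanda and Eira each take ₹156,000; Reuben's ₹156,000 share passes to Reuben's issue.
Reuben's share (₹156,000) is divided into 2 shares of ₹78,000: Willa and Qadir each take ₹78,000.

Anna: ₹156,000; Willa: ₹78,000; Qadir: ₹78,000; Yolanda: ₹156,000; Eira: ₹156,000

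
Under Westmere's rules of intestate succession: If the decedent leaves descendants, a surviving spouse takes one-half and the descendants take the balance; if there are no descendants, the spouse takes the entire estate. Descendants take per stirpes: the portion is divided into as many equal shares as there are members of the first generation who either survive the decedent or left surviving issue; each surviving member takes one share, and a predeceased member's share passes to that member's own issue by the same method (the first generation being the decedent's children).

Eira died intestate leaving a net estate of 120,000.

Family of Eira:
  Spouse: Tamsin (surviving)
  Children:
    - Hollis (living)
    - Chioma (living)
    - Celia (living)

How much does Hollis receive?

Hollis receives 20,000.

Tamsin takes one-half of 120,000 = 60,000. The remaining 60,000 passes to the descendants.
The descendants' portion (60,000) is divided into 3 shares of 20,000: Hollis, Chioma, and Celia each take 20,000.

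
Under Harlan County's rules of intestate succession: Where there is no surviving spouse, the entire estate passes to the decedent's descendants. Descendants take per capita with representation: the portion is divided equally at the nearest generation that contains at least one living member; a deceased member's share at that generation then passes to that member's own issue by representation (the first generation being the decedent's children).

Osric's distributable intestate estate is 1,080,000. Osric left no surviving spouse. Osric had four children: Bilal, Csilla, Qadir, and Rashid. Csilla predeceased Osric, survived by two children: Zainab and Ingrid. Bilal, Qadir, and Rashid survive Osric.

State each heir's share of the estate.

The entire 1,080,000 passes to the descendants.
That amount (1,080,000) is divided into 4 shares of 270,000: Bilal, Qadir, and Rashid each take 270,000; Csilla's 270,000 share passes to Csilla's issue.
Csilla's share (270,000) is divided into 2 shares of 135,000: Zainab and Ingrid each take 135,000.

Bilal: 270,000; Zainab: 135,000; Ingrid: 135,000; Qadir: 270,000; Rashid: 270,000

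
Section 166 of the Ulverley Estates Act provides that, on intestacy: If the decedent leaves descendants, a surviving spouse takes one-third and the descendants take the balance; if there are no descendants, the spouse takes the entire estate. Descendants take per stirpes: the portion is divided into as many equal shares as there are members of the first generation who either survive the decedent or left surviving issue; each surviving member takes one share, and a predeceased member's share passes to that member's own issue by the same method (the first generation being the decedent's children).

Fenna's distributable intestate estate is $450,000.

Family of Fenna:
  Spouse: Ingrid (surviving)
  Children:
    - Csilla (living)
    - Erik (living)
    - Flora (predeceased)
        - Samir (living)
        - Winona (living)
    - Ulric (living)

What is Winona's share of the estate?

Ingrid takes one-third of $450,000 = $150,000. The remaining $300,000 passes to the descendants.
The descendants' portion ($300,000) is divided into 4 shares of $75,000: Csilla, Erik, and Ulric each take $75,000; Flora's $75,000 share passes to Flora's issue.
Flora's share ($75,000) is divided into 2 shares of $37,500: Samir and Winona each take $37,500.

Winona receives $37,500.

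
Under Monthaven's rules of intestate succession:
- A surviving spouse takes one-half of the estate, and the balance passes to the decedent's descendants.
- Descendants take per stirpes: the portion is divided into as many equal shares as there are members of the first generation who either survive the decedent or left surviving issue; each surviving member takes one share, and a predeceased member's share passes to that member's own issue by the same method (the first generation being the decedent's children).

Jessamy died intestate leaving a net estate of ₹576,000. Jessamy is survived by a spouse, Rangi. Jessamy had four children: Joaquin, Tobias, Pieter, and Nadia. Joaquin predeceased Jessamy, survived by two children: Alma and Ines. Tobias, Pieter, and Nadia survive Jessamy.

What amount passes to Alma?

Rangi takes one-half of ₹576,000 = ₹288,000. The remaining ₹288,000 passes to the descendants.
The descendants' portion (₹288,000) is divided into 4 shares of ₹72,000: Tobias, Pieter, and Nadia each take ₹72,000; Joaquin's ₹72,000 share passes to Joaquin's issue.
Joaquin's share (₹72,000) is divided into 2 shares of ₹36,000: Alma and Ines each take ₹36,000.

Alma receives ₹36,000.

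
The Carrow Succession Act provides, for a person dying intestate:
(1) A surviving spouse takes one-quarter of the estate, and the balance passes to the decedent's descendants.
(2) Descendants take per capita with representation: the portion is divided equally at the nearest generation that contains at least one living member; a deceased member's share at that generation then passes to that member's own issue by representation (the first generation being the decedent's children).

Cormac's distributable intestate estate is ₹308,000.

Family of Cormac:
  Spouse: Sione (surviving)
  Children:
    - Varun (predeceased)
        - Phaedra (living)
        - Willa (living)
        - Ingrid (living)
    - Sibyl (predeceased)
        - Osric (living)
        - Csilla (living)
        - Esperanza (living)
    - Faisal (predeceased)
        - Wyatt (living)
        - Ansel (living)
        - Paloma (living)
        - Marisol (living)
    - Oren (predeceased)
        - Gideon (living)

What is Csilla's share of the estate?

Csilla receives ₹21,000.

Sione takes one-quarter of ₹308,000 = ₹77,000. The remaining ₹231,000 passes to the descendants.
No child survives, so the initial division is made at the grandchildren's generation.
The descendants' portion (₹231,000) is divided into 11 shares of ₹21,000: Phaedra, Willa, Ingrid, Osric, Csilla, Esperanza, Wyatt, Ansel, Paloma, Marisol, and Gideon each take ₹21,000.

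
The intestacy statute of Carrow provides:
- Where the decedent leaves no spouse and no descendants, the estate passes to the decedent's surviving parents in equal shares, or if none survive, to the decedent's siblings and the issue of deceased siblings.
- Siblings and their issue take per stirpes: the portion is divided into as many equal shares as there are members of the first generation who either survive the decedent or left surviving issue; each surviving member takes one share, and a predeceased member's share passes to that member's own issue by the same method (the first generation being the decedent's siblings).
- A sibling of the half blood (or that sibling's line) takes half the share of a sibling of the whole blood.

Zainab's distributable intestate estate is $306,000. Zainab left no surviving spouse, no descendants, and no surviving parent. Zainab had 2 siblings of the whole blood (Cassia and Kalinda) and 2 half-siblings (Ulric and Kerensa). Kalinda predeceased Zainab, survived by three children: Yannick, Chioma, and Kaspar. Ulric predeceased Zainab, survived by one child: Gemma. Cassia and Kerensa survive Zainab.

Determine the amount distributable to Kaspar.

The entire $306,000 passes to the siblings and their issue.
Counting each half-blood sibling's line as half a unit, there are 3 units in $306,000, so one unit is $102,000. Whole-blood lines (Cassia and Kalinda) take $102,000 each; half-blood lines (Ulric and Kerensa) take $51,000 each.
Kalinda's share ($102,000) is divided into 3 shares of $34,000: Yannick, Chioma, and Kaspar each take $34,000.
Ulric's share ($51,000) passes entirely to Gemma.

Kaspar receives $34,000.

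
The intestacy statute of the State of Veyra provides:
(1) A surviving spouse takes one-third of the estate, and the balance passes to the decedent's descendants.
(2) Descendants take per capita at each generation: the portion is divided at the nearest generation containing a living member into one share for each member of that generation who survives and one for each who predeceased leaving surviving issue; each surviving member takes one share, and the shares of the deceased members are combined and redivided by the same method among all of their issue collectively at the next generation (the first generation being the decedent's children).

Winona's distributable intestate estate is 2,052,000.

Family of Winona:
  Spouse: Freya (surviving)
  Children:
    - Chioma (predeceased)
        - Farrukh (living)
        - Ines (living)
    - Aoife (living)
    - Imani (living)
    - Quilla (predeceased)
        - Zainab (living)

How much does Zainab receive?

Zainab receives 228,000.

Freya takes one-third of 2,052,000 = 684,000. The remaining 1,368,000 passes to the descendants.
The descendants' portion (1,368,000) is divided at the children's generation into 4 shares of 342,000. Aoife and Imani each take 342,000. The 2 shares of the deceased (Chioma and Quilla) are combined into a pool of 684,000.
That pool (684,000) is divided at the grandchildren's generation equally among Farrukh, Ines, and Zainab: 228,000 each.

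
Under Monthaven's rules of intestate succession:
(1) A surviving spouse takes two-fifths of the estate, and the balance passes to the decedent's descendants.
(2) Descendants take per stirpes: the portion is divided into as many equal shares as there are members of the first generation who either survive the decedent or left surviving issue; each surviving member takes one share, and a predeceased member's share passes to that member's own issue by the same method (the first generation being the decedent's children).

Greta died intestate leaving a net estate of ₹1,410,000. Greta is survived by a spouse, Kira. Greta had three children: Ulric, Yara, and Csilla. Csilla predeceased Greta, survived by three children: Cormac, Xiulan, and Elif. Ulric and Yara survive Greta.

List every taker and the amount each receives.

Kira: ₹564,000; Ulric: ₹282,000; Yara: ₹282,000; Cormac: ₹94,000; Xiulan: ₹94,000; Elif: ₹94,000

Kira takes two-fifths of ₹1,410,000 = ₹564,000. The remaining ₹846,000 passes to the descendants.
The descendants' portion (₹846,000) is divided into 3 shares of ₹282,000: Ulric and Yara each take ₹282,000; Csilla's ₹282,000 share passes to Csilla's issue.
Csilla's share (₹282,000) is divided into 3 shares of ₹94,000: Cormac, Xiulan, and Elif each take ₹94,000.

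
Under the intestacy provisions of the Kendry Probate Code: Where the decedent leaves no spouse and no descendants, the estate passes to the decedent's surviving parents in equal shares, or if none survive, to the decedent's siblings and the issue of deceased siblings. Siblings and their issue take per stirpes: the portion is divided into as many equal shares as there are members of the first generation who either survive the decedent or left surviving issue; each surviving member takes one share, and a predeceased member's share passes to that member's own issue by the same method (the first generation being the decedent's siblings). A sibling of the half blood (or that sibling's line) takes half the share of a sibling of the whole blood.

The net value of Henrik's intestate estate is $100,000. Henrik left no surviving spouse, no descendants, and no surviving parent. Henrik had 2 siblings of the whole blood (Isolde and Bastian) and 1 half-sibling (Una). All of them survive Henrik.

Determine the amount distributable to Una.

Una receives $20,000.

The entire $100,000 passes to the siblings and their issue.
Counting each half-blood sibling's line as half a unit, there are 5/2 units in $100,000, so one unit is $40,000. Whole-blood lines (Isolde and Bastian) take $40,000 each; half-blood lines (Una) take $20,000 each.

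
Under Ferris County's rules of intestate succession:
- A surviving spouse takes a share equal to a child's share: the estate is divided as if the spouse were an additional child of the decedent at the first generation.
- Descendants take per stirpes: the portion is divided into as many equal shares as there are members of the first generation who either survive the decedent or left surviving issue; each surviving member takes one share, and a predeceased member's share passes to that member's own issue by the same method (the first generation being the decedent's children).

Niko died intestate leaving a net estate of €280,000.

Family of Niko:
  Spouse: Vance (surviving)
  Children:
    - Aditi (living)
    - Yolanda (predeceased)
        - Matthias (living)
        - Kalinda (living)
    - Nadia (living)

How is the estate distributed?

The spouse counts as an additional share at the children's level, so there are 4 primary shares of €70,000. Vance takes one such share (€70,000).
The children's combined portion (€210,000) is divided into 3 shares of €70,000: Aditi and Nadia each take €70,000; Yolanda's €70,000 share passes to Yolanda's issue.
Yolanda's share (€70,000) is divided into 2 shares of €35,000: Matthias and Kalinda each take €35,000.

Vance: €70,000; Aditi: €70,000; Matthias: €35,000; Kalinda: €35,000; Nadia: €70,000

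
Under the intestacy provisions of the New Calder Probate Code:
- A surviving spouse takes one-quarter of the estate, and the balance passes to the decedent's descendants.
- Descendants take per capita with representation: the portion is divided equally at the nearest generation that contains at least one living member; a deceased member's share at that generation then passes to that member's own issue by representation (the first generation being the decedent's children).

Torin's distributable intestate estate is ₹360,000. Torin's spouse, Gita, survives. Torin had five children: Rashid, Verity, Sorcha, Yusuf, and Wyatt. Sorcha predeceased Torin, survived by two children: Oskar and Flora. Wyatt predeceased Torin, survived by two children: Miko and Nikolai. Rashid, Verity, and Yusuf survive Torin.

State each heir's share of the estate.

Gita takes one-quarter of ₹360,000 = ₹90,000. The remaining ₹270,000 passes to the descendants.
The descendants' portion (₹270,000) is divided into 5 shares of ₹54,000: Rashid, Verity, and Yusuf each take ₹54,000; Sorcha's ₹54,000 share passes to Sorcha's issue; Wyatt's ₹54,000 share passes to Wyatt's issue.
Sorcha's share (₹54,000) is divided into 2 shares of ₹27,000: Oskar and Flora each take ₹27,000.
Wyatt's share (₹54,000) is divided into 2 shares of ₹27,000: Miko and Nikolai each take ₹27,000.

Gita: ₹90,000; Rashid: ₹54,000; Verity: ₹54,000; Oskar: ₹27,000; Flora: ₹27,000; Yusuf: ₹54,000; Miko: ₹27,000; Nikolai: ₹27,000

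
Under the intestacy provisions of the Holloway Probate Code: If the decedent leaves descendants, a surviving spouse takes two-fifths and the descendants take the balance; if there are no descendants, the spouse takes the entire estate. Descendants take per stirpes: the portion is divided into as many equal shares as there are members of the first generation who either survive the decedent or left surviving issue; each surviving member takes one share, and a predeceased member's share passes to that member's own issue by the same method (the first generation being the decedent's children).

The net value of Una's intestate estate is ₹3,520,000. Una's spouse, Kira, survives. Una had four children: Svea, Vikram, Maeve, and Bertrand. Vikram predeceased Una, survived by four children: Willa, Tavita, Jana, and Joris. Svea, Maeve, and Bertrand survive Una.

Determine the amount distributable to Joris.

Kira takes two-fifths of ₹3,520,000 = ₹1,408,000. The remaining ₹2,112,000 passes to the descendants.
The descendants' portion (₹2,112,000) is divided into 4 shares of ₹528,000: Svea, Maeve, and Bertrand each take ₹528,000; Vikram's ₹528,000 share passes to Vikram's issue.
Vikram's share (₹528,000) is divided into 4 shares of ₹132,000: Willa, Tavita, Jana, and Joris each take ₹132,000.

Joris receives ₹132,000.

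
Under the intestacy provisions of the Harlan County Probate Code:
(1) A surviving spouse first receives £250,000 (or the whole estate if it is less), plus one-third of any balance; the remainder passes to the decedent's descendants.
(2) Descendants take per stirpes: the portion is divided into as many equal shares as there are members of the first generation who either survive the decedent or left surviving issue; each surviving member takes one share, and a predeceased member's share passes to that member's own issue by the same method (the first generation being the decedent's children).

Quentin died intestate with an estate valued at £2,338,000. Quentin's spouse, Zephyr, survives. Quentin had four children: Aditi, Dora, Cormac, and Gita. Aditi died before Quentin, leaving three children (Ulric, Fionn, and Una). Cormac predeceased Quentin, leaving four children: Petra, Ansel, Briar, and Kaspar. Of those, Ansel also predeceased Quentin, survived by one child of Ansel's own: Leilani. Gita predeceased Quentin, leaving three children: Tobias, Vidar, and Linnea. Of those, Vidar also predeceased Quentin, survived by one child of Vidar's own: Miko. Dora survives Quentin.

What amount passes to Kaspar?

Kaspar receives £87,000.

Zephyr first takes £250,000, leaving a balance of £2,088,000. Zephyr then takes one-third of the balance (£696,000), for a total of £946,000. The remaining £1,392,000 passes to the descendants.
The descendants' portion (£1,392,000) is divided into 4 shares of £348,000: Dora takes £348,000; Aditi's £348,000 share passes to Aditi's issue; Cormac's £348,000 share passes to Cormac's issue; Gita's £348,000 share passes to Gita's issue.
Aditi's share (£348,000) is divided into 3 shares of £116,000: Ulric, Fionn, and Una each take £116,000.
Cormac's share (£348,000) is divided into 4 shares of £87,000: Petra, Briar, and Kaspar each take £87,000; Ansel's £87,000 share passes to Ansel's issue.
Ansel's share (£87,000) passes entirely to Leilani.
Gita's share (£348,000) is divided into 3 shares of £116,000: Tobias and Linnea each take £116,000; Vidar's £116,000 share passes to Vidar's issue.
Vidar's share (£116,000) passes entirely to Miko.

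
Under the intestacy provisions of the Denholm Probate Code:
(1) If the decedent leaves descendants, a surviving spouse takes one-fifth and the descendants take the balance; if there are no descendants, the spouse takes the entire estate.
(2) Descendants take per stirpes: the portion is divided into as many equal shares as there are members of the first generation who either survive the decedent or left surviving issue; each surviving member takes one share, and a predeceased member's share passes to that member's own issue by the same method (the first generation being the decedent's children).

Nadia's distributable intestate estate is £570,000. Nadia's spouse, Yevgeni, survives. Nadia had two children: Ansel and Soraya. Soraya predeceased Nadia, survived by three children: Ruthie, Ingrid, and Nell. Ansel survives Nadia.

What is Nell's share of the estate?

Nell receives £76,000.

Yevgeni takes one-fifth of £570,000 = £114,000. The remaining £456,000 passes to the descendants.
The descendants' portion (£456,000) is divided into 2 shares of £228,000: Ansel takes £228,000; Soraya's £228,000 share passes to Soraya's issue.
Soraya's share (£228,000) is divided into 3 shares of £76,000: Ruthie, Ingrid, and Nell each take £76,000.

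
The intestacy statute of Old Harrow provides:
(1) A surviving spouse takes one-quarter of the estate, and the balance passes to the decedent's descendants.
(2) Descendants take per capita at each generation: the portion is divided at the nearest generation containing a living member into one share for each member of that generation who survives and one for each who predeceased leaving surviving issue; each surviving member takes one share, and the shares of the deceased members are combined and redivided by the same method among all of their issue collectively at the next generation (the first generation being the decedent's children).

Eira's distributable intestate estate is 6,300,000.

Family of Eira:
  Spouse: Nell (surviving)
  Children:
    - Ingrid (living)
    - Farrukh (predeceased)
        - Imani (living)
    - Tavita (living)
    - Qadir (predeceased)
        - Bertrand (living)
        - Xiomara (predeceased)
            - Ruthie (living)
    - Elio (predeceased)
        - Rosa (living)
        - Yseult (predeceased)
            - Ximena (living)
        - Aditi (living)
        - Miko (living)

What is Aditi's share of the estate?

Nell takes one-quarter of 6,300,000 = 1,575,000. The remaining 4,725,000 passes to the descendants.
The descendants' portion (4,725,000) is divided at the children's generation into 5 shares of 945,000. Ingrid and Tavita each take 945,000. The 3 shares of the deceased (Farrukh, Qadir, and Elio) are combined into a pool of 2,835,000.
That pool (2,835,000) is divided at the grandchildren's generation into 7 shares of 405,000. Imani, Bertrand, Rosa, Aditi, and Miko each take 405,000. The 2 shares of the deceased (Xiomara and Yseult) are combined into a pool of 810,000.
That pool (810,000) is divided at the great-grandchildren's generation equally among Ruthie and Ximena: 405,000 each.

Aditi receives 405,000.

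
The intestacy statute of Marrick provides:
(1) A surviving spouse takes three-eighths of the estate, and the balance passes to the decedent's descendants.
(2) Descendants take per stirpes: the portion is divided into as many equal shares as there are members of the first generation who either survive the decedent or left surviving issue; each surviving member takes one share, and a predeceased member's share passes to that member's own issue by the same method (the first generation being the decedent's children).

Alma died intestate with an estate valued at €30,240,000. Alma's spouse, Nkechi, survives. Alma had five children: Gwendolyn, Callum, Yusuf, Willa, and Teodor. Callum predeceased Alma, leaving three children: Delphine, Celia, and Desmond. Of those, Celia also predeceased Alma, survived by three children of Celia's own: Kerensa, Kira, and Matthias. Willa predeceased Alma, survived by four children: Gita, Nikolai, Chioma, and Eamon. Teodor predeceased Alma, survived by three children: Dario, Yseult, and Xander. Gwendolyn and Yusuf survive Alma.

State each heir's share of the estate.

Nkechi: €11,340,000; Gwendolyn: €3,780,000; Delphine: €1,260,000; Kerensa: €420,000; Kira: €420,000; Matthias: €420,000; Desmond: €1,260,000; Yusuf: €3,780,000; Gita: €945,000; Nikolai: €945,000; Chioma: €945,000; Eamon: €945,000; Dario: €1,260,000; Yseult: €1,260,000; Xander: €1,260,000

Nkechi takes three-eighths of €30,240,000 = €11,340,000. The remaining €18,900,000 passes to the descendants.
The descendants' portion (€18,900,000) is divided into 5 shares of €3,780,000: Gwendolyn and Yusuf each take €3,780,000; Callum's €3,780,000 share passes to Callum's issue; Willa's €3,780,000 share passes to Willa's issue; Teodor's €3,780,000 share passes to Teodor's issue.
Callum's share (€3,780,000) is divided into 3 shares of €1,260,000: Delphine and Desmond each take €1,260,000; Celia's €1,260,000 share passes to Celia's issue.
Celia's share (€1,260,000) is divided into 3 shares of €420,000: Kerensa, Kira, and Matthias each take €420,000.
Willa's share (€3,780,000) is divided into 4 shares of €945,000: Gita, Nikolai, Chioma, and Eamon each take €945,000.
Teodor's share (€3,780,000) is divided into 3 shares of €1,260,000: Dario, Yseult, and Xander each take €1,260,000.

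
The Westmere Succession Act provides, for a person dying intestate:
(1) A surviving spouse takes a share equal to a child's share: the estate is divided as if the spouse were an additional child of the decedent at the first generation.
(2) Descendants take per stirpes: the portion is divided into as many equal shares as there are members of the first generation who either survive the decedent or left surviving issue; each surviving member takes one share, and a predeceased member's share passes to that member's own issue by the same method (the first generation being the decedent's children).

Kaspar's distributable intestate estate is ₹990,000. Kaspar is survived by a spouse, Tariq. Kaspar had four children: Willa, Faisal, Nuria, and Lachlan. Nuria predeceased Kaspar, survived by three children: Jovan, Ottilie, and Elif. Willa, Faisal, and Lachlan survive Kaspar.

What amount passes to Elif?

Elif receives ₹66,000.

The spouse counts as an additional share at the children's level, so there are 5 primary shares of ₹198,000. Tariq takes one such share (₹198,000).
The children's combined portion (₹792,000) is divided into 4 shares of ₹198,000: Willa, Faisal, and Lachlan each take ₹198,000; Nuria's ₹198,000 share passes to Nuria's issue.
Nuria's share (₹198,000) is divided into 3 shares of ₹66,000: Jovan, Ottilie, and Elif each take ₹66,000.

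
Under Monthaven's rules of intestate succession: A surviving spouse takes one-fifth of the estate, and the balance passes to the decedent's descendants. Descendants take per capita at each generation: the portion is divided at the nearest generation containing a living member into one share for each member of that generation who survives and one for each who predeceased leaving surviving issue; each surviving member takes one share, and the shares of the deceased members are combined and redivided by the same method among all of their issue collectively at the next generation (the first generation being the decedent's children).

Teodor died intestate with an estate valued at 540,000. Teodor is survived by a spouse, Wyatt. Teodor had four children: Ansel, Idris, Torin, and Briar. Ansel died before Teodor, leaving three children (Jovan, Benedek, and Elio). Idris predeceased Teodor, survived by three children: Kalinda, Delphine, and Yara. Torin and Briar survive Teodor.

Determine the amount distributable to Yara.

Yara receives 36,000.

Wyatt takes one-fifth of 540,000 = 108,000. The remaining 432,000 passes to the descendants.
The descendants' portion (432,000) is divided at the children's generation into 4 shares of 108,000. Torin and Briar each take 108,000. The 2 shares of the deceased (Ansel and Idris) are combined into a pool of 216,000.
That pool (216,000) is divided at the grandchildren's generation equally among Jovan, Benedek, Elio, Kalinda, Delphine, and Yara: 36,000 each.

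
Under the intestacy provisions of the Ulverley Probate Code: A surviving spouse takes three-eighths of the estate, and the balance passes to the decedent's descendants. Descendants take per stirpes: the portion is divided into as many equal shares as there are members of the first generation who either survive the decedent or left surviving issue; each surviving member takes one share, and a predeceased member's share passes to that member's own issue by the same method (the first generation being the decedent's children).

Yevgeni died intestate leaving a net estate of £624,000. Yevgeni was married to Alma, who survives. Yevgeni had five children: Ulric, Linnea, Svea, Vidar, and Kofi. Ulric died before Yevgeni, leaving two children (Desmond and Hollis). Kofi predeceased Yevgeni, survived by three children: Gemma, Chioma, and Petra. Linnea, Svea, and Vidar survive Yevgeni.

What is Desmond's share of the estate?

Desmond receives £39,000.

Alma takes three-eighths of £624,000 = £234,000. The remaining £390,000 passes to the descendants.
The descendants' portion (£390,000) is divided into 5 shares of £78,000: Linnea, Svea, and Vidar each take £78,000; Ulric's £78,000 share passes to Ulric's issue; Kofi's £78,000 share passes to Kofi's issue.
Ulric's share (£78,000) is divided into 2 shares of £39,000: Desmond and Hollis each take £39,000.
Kofi's share (£78,000) is divided into 3 shares of £26,000: Gemma, Chioma, and Petra each take £26,000.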